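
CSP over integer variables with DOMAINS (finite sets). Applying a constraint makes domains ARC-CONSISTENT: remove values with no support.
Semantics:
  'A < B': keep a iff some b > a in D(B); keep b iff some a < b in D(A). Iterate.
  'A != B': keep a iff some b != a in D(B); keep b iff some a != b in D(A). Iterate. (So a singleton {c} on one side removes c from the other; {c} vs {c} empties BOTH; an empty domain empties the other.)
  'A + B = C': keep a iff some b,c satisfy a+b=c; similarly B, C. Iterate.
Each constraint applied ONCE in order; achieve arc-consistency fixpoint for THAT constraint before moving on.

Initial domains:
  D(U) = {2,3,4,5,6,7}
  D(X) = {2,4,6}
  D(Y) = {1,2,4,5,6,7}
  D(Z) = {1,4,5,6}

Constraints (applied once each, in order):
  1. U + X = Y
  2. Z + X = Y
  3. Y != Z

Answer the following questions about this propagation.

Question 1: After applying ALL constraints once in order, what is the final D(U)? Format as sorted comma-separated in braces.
Constraint 1 (U + X = Y) on D(U)={2,3,4,5,6,7} D(X)={2,4,6} D(Y)={1,2,4,5,6,7}: U {2,3,4,5,6,7}->{2,3,4,5}; X {2,4,6}->{2,4}; Y {1,2,4,5,6,7}->{4,5,6,7}
Constraint 2 (Z + X = Y) on D(Z)={1,4,5,6} D(X)={2,4} D(Y)={4,5,6,7}: Z {1,4,5,6}->{1,4,5}; Y {4,5,6,7}->{5,6,7}
Constraint 3 (Y != Z) on D(Y)={5,6,7} D(Z)={1,4,5}: no change
So after all 3 constraints: D(U) = {2,3,4,5}

Answer: {2,3,4,5}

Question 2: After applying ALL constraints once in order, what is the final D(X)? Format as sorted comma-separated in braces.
Constraint 1 (U + X = Y) on D(U)={2,3,4,5,6,7} D(X)={2,4,6} D(Y)={1,2,4,5,6,7}: U {2,3,4,5,6,7}->{2,3,4,5}; X {2,4,6}->{2,4}; Y {1,2,4,5,6,7}->{4,5,6,7}
Constraint 2 (Z + X = Y) on D(Z)={1,4,5,6} D(X)={2,4} D(Y)={4,5,6,7}: Z {1,4,5,6}->{1,4,5}; Y {4,5,6,7}->{5,6,7}
Constraint 3 (Y != Z) on D(Y)={5,6,7} D(Z)={1,4,5}: no change
So after all 3 constraints: D(X) = {2,4}

Answer: {2,4}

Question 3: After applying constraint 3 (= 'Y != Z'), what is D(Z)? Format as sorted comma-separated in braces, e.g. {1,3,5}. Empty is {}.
Answer: {1,4,5}

Derivation:
Constraint 1 (U + X = Y) on D(U)={2,3,4,5,6,7} D(X)={2,4,6} D(Y)={1,2,4,5,6,7}: U {2,3,4,5,6,7}->{2,3,4,5}; X {2,4,6}->{2,4}; Y {1,2,4,5,6,7}->{4,5,6,7}
Constraint 2 (Z + X = Y) on D(Z)={1,4,5,6} D(X)={2,4} D(Y)={4,5,6,7}: Z {1,4,5,6}->{1,4,5}; Y {4,5,6,7}->{5,6,7}
Constraint 3 (Y != Z) on D(Y)={5,6,7} D(Z)={1,4,5}: no change
So after constraint 3: D(Z) = {1,4,5}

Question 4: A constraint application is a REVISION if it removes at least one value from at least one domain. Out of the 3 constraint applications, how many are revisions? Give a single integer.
Answer: 2

Derivation:
Constraint 1 (U + X = Y) on D(U)={2,3,4,5,6,7} D(X)={2,4,6} D(Y)={1,2,4,5,6,7}: U {2,3,4,5,6,7}->{2,3,4,5}; X {2,4,6}->{2,4}; Y {1,2,4,5,6,7}->{4,5,6,7} => REVISION
Constraint 2 (Z + X = Y) on D(Z)={1,4,5,6} D(X)={2,4} D(Y)={4,5,6,7}: Z {1,4,5,6}->{1,4,5}; Y {4,5,6,7}->{5,6,7} => REVISION
Constraint 3 (Y != Z) on D(Y)={5,6,7} D(Z)={1,4,5}: no change => not a revision
Total revisions = 2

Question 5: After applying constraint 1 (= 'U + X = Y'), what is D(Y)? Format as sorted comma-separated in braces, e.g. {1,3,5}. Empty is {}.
Constraint 1 (U + X = Y) on D(U)={2,3,4,5,6,7} D(X)={2,4,6} D(Y)={1,2,4,5,6,7}: U {2,3,4,5,6,7}->{2,3,4,5}; X {2,4,6}->{2,4}; Y {1,2,4,5,6,7}->{4,5,6,7}
So after constraint 1: D(Y) = {4,5,6,7}

Answer: {4,5,6,7}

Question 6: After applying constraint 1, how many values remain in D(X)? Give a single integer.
Answer: 2

Derivation:
Constraint 1 (U + X = Y) on D(U)={2,3,4,5,6,7} D(X)={2,4,6} D(Y)={1,2,4,5,6,7}: U {2,3,4,5,6,7}->{2,3,4,5}; X {2,4,6}->{2,4}; Y {1,2,4,5,6,7}->{4,5,6,7}
So after constraint 1: D(X)={2,4}, size = 2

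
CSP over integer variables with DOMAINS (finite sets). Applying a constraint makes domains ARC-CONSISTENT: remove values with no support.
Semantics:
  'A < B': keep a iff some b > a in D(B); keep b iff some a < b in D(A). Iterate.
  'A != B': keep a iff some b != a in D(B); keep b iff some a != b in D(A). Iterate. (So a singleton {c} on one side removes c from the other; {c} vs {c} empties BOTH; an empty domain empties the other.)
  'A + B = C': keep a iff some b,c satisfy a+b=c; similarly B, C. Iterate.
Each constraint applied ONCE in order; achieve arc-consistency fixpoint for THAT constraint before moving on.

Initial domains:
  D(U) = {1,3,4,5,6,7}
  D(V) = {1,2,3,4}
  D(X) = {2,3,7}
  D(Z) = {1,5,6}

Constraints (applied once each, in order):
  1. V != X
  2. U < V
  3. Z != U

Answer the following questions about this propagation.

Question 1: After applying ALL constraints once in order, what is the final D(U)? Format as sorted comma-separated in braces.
Constraint 1 (V != X) on D(V)={1,2,3,4} D(X)={2,3,7}: no change
Constraint 2 (U < V) on D(U)={1,3,4,5,6,7} D(V)={1,2,3,4}: U {1,3,4,5,6,7}->{1,3}; V {1,2,3,4}->{2,3,4}
Constraint 3 (Z != U) on D(Z)={1,5,6} D(U)={1,3}: no change
So after all 3 constraints: D(U) = {1,3}

Answer: {1,3}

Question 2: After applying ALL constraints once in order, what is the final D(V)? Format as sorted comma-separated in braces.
Constraint 1 (V != X) on D(V)={1,2,3,4} D(X)={2,3,7}: no change
Constraint 2 (U < V) on D(U)={1,3,4,5,6,7} D(V)={1,2,3,4}: U {1,3,4,5,6,7}->{1,3}; V {1,2,3,4}->{2,3,4}
Constraint 3 (Z != U) on D(Z)={1,5,6} D(U)={1,3}: no change
So after all 3 constraints: D(V) = {2,3,4}

Answer: {2,3,4}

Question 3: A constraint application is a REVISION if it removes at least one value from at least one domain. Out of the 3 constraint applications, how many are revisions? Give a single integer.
Constraint 1 (V != X) on D(V)={1,2,3,4} D(X)={2,3,7}: no change => not a revision
Constraint 2 (U < V) on D(U)={1,3,4,5,6,7} D(V)={1,2,3,4}: U {1,3,4,5,6,7}->{1,3}; V {1,2,3,4}->{2,3,4} => REVISION
Constraint 3 (Z != U) on D(Z)={1,5,6} D(U)={1,3}: no change => not a revision
Total revisions = 1

Answer: 1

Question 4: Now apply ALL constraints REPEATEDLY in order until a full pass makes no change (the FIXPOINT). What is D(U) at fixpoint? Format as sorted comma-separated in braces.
pass 0 (initial): D(U)={1,3,4,5,6,7}
pass 1: U {1,3,4,5,6,7}->{1,3}; V {1,2,3,4}->{2,3,4}
pass 2: no change
Fixpoint after 2 passes: D(U) = {1,3}

Answer: {1,3}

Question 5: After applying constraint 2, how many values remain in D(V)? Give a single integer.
Answer: 3

Derivation:
Constraint 1 (V != X) on D(V)={1,2,3,4} D(X)={2,3,7}: no change
Constraint 2 (U < V) on D(U)={1,3,4,5,6,7} D(V)={1,2,3,4}: U {1,3,4,5,6,7}->{1,3}; V {1,2,3,4}->{2,3,4}
So after constraint 2: D(V)={2,3,4}, size = 3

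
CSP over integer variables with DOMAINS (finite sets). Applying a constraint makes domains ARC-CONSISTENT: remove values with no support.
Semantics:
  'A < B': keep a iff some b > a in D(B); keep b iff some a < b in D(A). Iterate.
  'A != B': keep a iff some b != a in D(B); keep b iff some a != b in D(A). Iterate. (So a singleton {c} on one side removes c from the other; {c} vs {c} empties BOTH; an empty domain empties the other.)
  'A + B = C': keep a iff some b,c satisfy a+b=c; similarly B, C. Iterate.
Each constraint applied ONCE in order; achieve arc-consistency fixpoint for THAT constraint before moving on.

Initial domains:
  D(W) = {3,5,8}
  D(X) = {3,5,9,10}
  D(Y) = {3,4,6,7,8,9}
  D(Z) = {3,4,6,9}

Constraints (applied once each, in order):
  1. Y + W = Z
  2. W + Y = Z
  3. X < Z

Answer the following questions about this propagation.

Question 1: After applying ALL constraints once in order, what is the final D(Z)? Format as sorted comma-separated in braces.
Answer: {6,9}

Derivation:
Constraint 1 (Y + W = Z) on D(Y)={3,4,6,7,8,9} D(W)={3,5,8} D(Z)={3,4,6,9}: Y {3,4,6,7,8,9}->{3,4,6}; W {3,5,8}->{3,5}; Z {3,4,6,9}->{6,9}
Constraint 2 (W + Y = Z) on D(W)={3,5} D(Y)={3,4,6} D(Z)={6,9}: no change
Constraint 3 (X < Z) on D(X)={3,5,9,10} D(Z)={6,9}: X {3,5,9,10}->{3,5}
So after all 3 constraints: D(Z) = {6,9}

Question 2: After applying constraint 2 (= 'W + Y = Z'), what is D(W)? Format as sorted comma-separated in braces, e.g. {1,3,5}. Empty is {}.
Constraint 1 (Y + W = Z) on D(Y)={3,4,6,7,8,9} D(W)={3,5,8} D(Z)={3,4,6,9}: Y {3,4,6,7,8,9}->{3,4,6}; W {3,5,8}->{3,5}; Z {3,4,6,9}->{6,9}
Constraint 2 (W + Y = Z) on D(W)={3,5} D(Y)={3,4,6} D(Z)={6,9}: no change
So after constraint 2: D(W) = {3,5}

Answer: {3,5}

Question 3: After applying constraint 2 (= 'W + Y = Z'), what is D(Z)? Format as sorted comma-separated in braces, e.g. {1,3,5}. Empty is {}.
Answer: {6,9}

Derivation:
Constraint 1 (Y + W = Z) on D(Y)={3,4,6,7,8,9} D(W)={3,5,8} D(Z)={3,4,6,9}: Y {3,4,6,7,8,9}->{3,4,6}; W {3,5,8}->{3,5}; Z {3,4,6,9}->{6,9}
Constraint 2 (W + Y = Z) on D(W)={3,5} D(Y)={3,4,6} D(Z)={6,9}: no change
So after constraint 2: D(Z) = {6,9}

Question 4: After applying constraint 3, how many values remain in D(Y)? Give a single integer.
Constraint 1 (Y + W = Z) on D(Y)={3,4,6,7,8,9} D(W)={3,5,8} D(Z)={3,4,6,9}: Y {3,4,6,7,8,9}->{3,4,6}; W {3,5,8}->{3,5}; Z {3,4,6,9}->{6,9}
Constraint 2 (W + Y = Z) on D(W)={3,5} D(Y)={3,4,6} D(Z)={6,9}: no change
Constraint 3 (X < Z) on D(X)={3,5,9,10} D(Z)={6,9}: X {3,5,9,10}->{3,5}
So after constraint 3: D(Y)={3,4,6}, size = 3

Answer: 3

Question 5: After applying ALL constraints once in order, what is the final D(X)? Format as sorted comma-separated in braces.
Constraint 1 (Y + W = Z) on D(Y)={3,4,6,7,8,9} D(W)={3,5,8} D(Z)={3,4,6,9}: Y {3,4,6,7,8,9}->{3,4,6}; W {3,5,8}->{3,5}; Z {3,4,6,9}->{6,9}
Constraint 2 (W + Y = Z) on D(W)={3,5} D(Y)={3,4,6} D(Z)={6,9}: no change
Constraint 3 (X < Z) on D(X)={3,5,9,10} D(Z)={6,9}: X {3,5,9,10}->{3,5}
So after all 3 constraints: D(X) = {3,5}

Answer: {3,5}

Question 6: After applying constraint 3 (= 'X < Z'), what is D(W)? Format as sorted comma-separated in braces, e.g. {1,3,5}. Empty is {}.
Answer: {3,5}

Derivation:
Constraint 1 (Y + W = Z) on D(Y)={3,4,6,7,8,9} D(W)={3,5,8} D(Z)={3,4,6,9}: Y {3,4,6,7,8,9}->{3,4,6}; W {3,5,8}->{3,5}; Z {3,4,6,9}->{6,9}
Constraint 2 (W + Y = Z) on D(W)={3,5} D(Y)={3,4,6} D(Z)={6,9}: no change
Constraint 3 (X < Z) on D(X)={3,5,9,10} D(Z)={6,9}: X {3,5,9,10}->{3,5}
So after constraint 3: D(W) = {3,5}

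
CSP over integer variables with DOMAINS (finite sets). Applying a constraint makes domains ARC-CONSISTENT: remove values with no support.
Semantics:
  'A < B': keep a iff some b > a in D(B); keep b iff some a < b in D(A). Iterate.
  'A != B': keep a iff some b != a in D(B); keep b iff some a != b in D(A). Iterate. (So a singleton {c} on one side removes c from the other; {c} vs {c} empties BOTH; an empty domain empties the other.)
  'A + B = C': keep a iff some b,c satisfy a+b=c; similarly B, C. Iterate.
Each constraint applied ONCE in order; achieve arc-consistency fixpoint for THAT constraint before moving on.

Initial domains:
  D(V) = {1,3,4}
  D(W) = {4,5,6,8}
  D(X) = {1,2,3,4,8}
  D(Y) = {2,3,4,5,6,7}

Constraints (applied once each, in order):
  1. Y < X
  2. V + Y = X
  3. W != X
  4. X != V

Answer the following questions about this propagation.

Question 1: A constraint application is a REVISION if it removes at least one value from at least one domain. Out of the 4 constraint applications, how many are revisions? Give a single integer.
Answer: 2

Derivation:
Constraint 1 (Y < X) on D(Y)={2,3,4,5,6,7} D(X)={1,2,3,4,8}: X {1,2,3,4,8}->{3,4,8} => REVISION
Constraint 2 (V + Y = X) on D(V)={1,3,4} D(Y)={2,3,4,5,6,7} D(X)={3,4,8}: Y {2,3,4,5,6,7}->{2,3,4,5,7} => REVISION
Constraint 3 (W != X) on D(W)={4,5,6,8} D(X)={3,4,8}: no change => not a revision
Constraint 4 (X != V) on D(X)={3,4,8} D(V)={1,3,4}: no change => not a revision
Total revisions = 2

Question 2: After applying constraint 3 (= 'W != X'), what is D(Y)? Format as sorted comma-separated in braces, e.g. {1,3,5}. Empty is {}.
Constraint 1 (Y < X) on D(Y)={2,3,4,5,6,7} D(X)={1,2,3,4,8}: X {1,2,3,4,8}->{3,4,8}
Constraint 2 (V + Y = X) on D(V)={1,3,4} D(Y)={2,3,4,5,6,7} D(X)={3,4,8}: Y {2,3,4,5,6,7}->{2,3,4,5,7}
Constraint 3 (W != X) on D(W)={4,5,6,8} D(X)={3,4,8}: no change
So after constraint 3: D(Y) = {2,3,4,5,7}

Answer: {2,3,4,5,7}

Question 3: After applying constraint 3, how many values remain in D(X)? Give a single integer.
Answer: 3

Derivation:
Constraint 1 (Y < X) on D(Y)={2,3,4,5,6,7} D(X)={1,2,3,4,8}: X {1,2,3,4,8}->{3,4,8}
Constraint 2 (V + Y = X) on D(V)={1,3,4} D(Y)={2,3,4,5,6,7} D(X)={3,4,8}: Y {2,3,4,5,6,7}->{2,3,4,5,7}
Constraint 3 (W != X) on D(W)={4,5,6,8} D(X)={3,4,8}: no change
So after constraint 3: D(X)={3,4,8}, size = 3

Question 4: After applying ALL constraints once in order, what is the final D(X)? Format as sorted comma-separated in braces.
Constraint 1 (Y < X) on D(Y)={2,3,4,5,6,7} D(X)={1,2,3,4,8}: X {1,2,3,4,8}->{3,4,8}
Constraint 2 (V + Y = X) on D(V)={1,3,4} D(Y)={2,3,4,5,6,7} D(X)={3,4,8}: Y {2,3,4,5,6,7}->{2,3,4,5,7}
Constraint 3 (W != X) on D(W)={4,5,6,8} D(X)={3,4,8}: no change
Constraint 4 (X != V) on D(X)={3,4,8} D(V)={1,3,4}: no change
So after all 4 constraints: D(X) = {3,4,8}

Answer: {3,4,8}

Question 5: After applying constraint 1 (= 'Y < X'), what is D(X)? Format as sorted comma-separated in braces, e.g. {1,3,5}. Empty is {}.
Constraint 1 (Y < X) on D(Y)={2,3,4,5,6,7} D(X)={1,2,3,4,8}: X {1,2,3,4,8}->{3,4,8}
So after constraint 1: D(X) = {3,4,8}

Answer: {3,4,8}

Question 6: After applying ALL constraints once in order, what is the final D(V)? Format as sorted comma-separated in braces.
Answer: {1,3,4}

Derivation:
Constraint 1 (Y < X) on D(Y)={2,3,4,5,6,7} D(X)={1,2,3,4,8}: X {1,2,3,4,8}->{3,4,8}
Constraint 2 (V + Y = X) on D(V)={1,3,4} D(Y)={2,3,4,5,6,7} D(X)={3,4,8}: Y {2,3,4,5,6,7}->{2,3,4,5,7}
Constraint 3 (W != X) on D(W)={4,5,6,8} D(X)={3,4,8}: no change
Constraint 4 (X != V) on D(X)={3,4,8} D(V)={1,3,4}: no change
So after all 4 constraints: D(V) = {1,3,4}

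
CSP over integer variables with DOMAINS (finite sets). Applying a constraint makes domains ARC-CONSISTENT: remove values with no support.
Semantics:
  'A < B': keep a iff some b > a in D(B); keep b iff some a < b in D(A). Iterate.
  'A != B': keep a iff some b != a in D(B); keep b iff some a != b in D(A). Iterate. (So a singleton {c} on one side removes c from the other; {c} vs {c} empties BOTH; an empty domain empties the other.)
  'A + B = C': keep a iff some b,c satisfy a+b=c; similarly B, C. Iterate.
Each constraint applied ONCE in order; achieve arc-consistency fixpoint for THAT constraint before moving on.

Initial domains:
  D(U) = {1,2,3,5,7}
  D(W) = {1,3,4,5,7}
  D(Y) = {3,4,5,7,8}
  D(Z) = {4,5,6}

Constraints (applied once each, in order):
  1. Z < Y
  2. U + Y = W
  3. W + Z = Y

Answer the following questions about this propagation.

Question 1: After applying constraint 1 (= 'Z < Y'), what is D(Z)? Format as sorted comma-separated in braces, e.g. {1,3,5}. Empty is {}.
Constraint 1 (Z < Y) on D(Z)={4,5,6} D(Y)={3,4,5,7,8}: Y {3,4,5,7,8}->{5,7,8}
So after constraint 1: D(Z) = {4,5,6}

Answer: {4,5,6}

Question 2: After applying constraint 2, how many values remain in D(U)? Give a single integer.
Constraint 1 (Z < Y) on D(Z)={4,5,6} D(Y)={3,4,5,7,8}: Y {3,4,5,7,8}->{5,7,8}
Constraint 2 (U + Y = W) on D(U)={1,2,3,5,7} D(Y)={5,7,8} D(W)={1,3,4,5,7}: U {1,2,3,5,7}->{2}; Y {5,7,8}->{5}; W {1,3,4,5,7}->{7}
So after constraint 2: D(U)={2}, size = 1

Answer: 1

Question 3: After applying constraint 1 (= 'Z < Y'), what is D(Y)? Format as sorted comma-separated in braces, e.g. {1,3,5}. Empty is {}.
Constraint 1 (Z < Y) on D(Z)={4,5,6} D(Y)={3,4,5,7,8}: Y {3,4,5,7,8}->{5,7,8}
So after constraint 1: D(Y) = {5,7,8}

Answer: {5,7,8}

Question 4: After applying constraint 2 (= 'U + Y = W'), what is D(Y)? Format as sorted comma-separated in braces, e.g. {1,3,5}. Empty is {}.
Constraint 1 (Z < Y) on D(Z)={4,5,6} D(Y)={3,4,5,7,8}: Y {3,4,5,7,8}->{5,7,8}
Constraint 2 (U + Y = W) on D(U)={1,2,3,5,7} D(Y)={5,7,8} D(W)={1,3,4,5,7}: U {1,2,3,5,7}->{2}; Y {5,7,8}->{5}; W {1,3,4,5,7}->{7}
So after constraint 2: D(Y) = {5}

Answer: {5}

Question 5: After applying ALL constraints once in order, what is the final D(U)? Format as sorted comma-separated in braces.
Answer: {2}

Derivation:
Constraint 1 (Z < Y) on D(Z)={4,5,6} D(Y)={3,4,5,7,8}: Y {3,4,5,7,8}->{5,7,8}
Constraint 2 (U + Y = W) on D(U)={1,2,3,5,7} D(Y)={5,7,8} D(W)={1,3,4,5,7}: U {1,2,3,5,7}->{2}; Y {5,7,8}->{5}; W {1,3,4,5,7}->{7}
Constraint 3 (W + Z = Y) on D(W)={7} D(Z)={4,5,6} D(Y)={5}: W {7}->{}; Z {4,5,6}->{}; Y {5}->{}
So after all 3 constraints: D(U) = {2}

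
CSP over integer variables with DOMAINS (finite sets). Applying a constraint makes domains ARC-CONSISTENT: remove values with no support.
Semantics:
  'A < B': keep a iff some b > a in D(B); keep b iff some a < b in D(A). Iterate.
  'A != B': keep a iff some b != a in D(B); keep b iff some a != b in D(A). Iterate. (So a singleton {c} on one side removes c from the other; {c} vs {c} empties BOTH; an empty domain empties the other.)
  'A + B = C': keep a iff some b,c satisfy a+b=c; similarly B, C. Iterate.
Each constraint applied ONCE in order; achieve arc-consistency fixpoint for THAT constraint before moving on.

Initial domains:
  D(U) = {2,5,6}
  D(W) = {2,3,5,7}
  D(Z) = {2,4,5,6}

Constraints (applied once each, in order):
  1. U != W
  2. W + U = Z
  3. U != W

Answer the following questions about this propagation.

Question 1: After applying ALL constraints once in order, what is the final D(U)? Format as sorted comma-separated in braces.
Answer: {2}

Derivation:
Constraint 1 (U != W) on D(U)={2,5,6} D(W)={2,3,5,7}: no change
Constraint 2 (W + U = Z) on D(W)={2,3,5,7} D(U)={2,5,6} D(Z)={2,4,5,6}: W {2,3,5,7}->{2,3}; U {2,5,6}->{2}; Z {2,4,5,6}->{4,5}
Constraint 3 (U != W) on D(U)={2} D(W)={2,3}: W {2,3}->{3}
So after all 3 constraints: D(U) = {2}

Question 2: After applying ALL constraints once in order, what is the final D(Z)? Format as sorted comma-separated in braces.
Constraint 1 (U != W) on D(U)={2,5,6} D(W)={2,3,5,7}: no change
Constraint 2 (W + U = Z) on D(W)={2,3,5,7} D(U)={2,5,6} D(Z)={2,4,5,6}: W {2,3,5,7}->{2,3}; U {2,5,6}->{2}; Z {2,4,5,6}->{4,5}
Constraint 3 (U != W) on D(U)={2} D(W)={2,3}: W {2,3}->{3}
So after all 3 constraints: D(Z) = {4,5}

Answer: {4,5}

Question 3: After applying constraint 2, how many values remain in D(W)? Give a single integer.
Constraint 1 (U != W) on D(U)={2,5,6} D(W)={2,3,5,7}: no change
Constraint 2 (W + U = Z) on D(W)={2,3,5,7} D(U)={2,5,6} D(Z)={2,4,5,6}: W {2,3,5,7}->{2,3}; U {2,5,6}->{2}; Z {2,4,5,6}->{4,5}
So after constraint 2: D(W)={2,3}, size = 2

Answer: 2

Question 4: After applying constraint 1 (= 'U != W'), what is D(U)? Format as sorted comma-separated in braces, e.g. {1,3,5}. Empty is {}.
Answer: {2,5,6}

Derivation:
Constraint 1 (U != W) on D(U)={2,5,6} D(W)={2,3,5,7}: no change
So after constraint 1: D(U) = {2,5,6}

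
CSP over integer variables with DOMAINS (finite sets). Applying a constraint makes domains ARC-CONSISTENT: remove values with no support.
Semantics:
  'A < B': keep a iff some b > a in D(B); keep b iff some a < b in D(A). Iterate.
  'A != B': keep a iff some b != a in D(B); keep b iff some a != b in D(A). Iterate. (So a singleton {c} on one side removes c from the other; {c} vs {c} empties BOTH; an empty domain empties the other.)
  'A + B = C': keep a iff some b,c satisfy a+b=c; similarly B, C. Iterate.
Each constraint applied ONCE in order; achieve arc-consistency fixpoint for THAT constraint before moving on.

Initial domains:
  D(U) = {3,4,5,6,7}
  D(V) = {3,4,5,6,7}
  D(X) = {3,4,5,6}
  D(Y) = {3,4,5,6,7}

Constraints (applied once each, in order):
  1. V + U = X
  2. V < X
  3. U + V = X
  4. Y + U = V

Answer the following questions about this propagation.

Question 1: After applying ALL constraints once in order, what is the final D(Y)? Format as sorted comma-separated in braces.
Constraint 1 (V + U = X) on D(V)={3,4,5,6,7} D(U)={3,4,5,6,7} D(X)={3,4,5,6}: V {3,4,5,6,7}->{3}; U {3,4,5,6,7}->{3}; X {3,4,5,6}->{6}
Constraint 2 (V < X) on D(V)={3} D(X)={6}: no change
Constraint 3 (U + V = X) on D(U)={3} D(V)={3} D(X)={6}: no change
Constraint 4 (Y + U = V) on D(Y)={3,4,5,6,7} D(U)={3} D(V)={3}: Y {3,4,5,6,7}->{}; U {3}->{}; V {3}->{}
So after all 4 constraints: D(Y) = {}

Answer: {}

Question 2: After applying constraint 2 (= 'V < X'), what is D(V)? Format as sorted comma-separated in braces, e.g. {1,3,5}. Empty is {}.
Answer: {3}

Derivation:
Constraint 1 (V + U = X) on D(V)={3,4,5,6,7} D(U)={3,4,5,6,7} D(X)={3,4,5,6}: V {3,4,5,6,7}->{3}; U {3,4,5,6,7}->{3}; X {3,4,5,6}->{6}
Constraint 2 (V < X) on D(V)={3} D(X)={6}: no change
So after constraint 2: D(V) = {3}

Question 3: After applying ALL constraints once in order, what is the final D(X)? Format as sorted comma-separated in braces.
Answer: {6}

Derivation:
Constraint 1 (V + U = X) on D(V)={3,4,5,6,7} D(U)={3,4,5,6,7} D(X)={3,4,5,6}: V {3,4,5,6,7}->{3}; U {3,4,5,6,7}->{3}; X {3,4,5,6}->{6}
Constraint 2 (V < X) on D(V)={3} D(X)={6}: no change
Constraint 3 (U + V = X) on D(U)={3} D(V)={3} D(X)={6}: no change
Constraint 4 (Y + U = V) on D(Y)={3,4,5,6,7} D(U)={3} D(V)={3}: Y {3,4,5,6,7}->{}; U {3}->{}; V {3}->{}
So after all 4 constraints: D(X) = {6}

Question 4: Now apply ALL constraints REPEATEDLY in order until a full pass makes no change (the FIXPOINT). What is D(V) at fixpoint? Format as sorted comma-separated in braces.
Answer: {}

Derivation:
pass 0 (initial): D(V)={3,4,5,6,7}
pass 1: U {3,4,5,6,7}->{}; V {3,4,5,6,7}->{}; X {3,4,5,6}->{6}; Y {3,4,5,6,7}->{}
pass 2: X {6}->{}
pass 3: no change
Fixpoint after 3 passes: D(V) = {}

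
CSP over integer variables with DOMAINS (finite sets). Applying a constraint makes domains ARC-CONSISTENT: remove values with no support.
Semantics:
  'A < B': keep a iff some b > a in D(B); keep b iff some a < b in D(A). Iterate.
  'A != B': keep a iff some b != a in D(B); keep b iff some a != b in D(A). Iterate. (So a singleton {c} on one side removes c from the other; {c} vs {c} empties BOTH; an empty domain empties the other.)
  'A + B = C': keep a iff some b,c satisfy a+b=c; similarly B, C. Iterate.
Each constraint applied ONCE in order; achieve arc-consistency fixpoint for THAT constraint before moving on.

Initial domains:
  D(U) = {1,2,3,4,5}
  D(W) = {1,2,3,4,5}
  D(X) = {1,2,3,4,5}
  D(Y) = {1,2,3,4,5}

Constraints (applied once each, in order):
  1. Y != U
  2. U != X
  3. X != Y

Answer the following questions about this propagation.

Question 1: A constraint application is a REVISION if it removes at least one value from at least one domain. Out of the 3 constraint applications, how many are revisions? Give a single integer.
Answer: 0

Derivation:
Constraint 1 (Y != U) on D(Y)={1,2,3,4,5} D(U)={1,2,3,4,5}: no change => not a revision
Constraint 2 (U != X) on D(U)={1,2,3,4,5} D(X)={1,2,3,4,5}: no change => not a revision
Constraint 3 (X != Y) on D(X)={1,2,3,4,5} D(Y)={1,2,3,4,5}: no change => not a revision
Total revisions = 0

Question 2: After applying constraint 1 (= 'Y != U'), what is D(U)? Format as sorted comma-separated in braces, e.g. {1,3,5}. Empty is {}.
Constraint 1 (Y != U) on D(Y)={1,2,3,4,5} D(U)={1,2,3,4,5}: no change
So after constraint 1: D(U) = {1,2,3,4,5}

Answer: {1,2,3,4,5}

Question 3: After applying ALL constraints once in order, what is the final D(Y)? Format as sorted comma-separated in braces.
Answer: {1,2,3,4,5}

Derivation:
Constraint 1 (Y != U) on D(Y)={1,2,3,4,5} D(U)={1,2,3,4,5}: no change
Constraint 2 (U != X) on D(U)={1,2,3,4,5} D(X)={1,2,3,4,5}: no change
Constraint 3 (X != Y) on D(X)={1,2,3,4,5} D(Y)={1,2,3,4,5}: no change
So after all 3 constraints: D(Y) = {1,2,3,4,5}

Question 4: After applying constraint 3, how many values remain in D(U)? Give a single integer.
Constraint 1 (Y != U) on D(Y)={1,2,3,4,5} D(U)={1,2,3,4,5}: no change
Constraint 2 (U != X) on D(U)={1,2,3,4,5} D(X)={1,2,3,4,5}: no change
Constraint 3 (X != Y) on D(X)={1,2,3,4,5} D(Y)={1,2,3,4,5}: no change
So after constraint 3: D(U)={1,2,3,4,5}, size = 5

Answer: 5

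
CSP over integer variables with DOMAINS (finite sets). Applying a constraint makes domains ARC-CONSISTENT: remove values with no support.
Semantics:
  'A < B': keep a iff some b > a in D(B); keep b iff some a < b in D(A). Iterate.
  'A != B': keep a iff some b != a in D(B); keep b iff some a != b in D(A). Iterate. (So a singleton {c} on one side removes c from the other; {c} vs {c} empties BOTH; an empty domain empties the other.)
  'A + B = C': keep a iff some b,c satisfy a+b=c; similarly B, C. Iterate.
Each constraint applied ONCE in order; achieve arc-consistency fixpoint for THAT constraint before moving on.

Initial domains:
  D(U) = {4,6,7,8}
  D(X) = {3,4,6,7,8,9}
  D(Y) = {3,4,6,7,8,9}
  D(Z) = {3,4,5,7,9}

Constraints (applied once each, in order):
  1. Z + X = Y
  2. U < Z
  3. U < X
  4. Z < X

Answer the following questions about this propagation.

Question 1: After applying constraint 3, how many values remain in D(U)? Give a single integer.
Answer: 1

Derivation:
Constraint 1 (Z + X = Y) on D(Z)={3,4,5,7,9} D(X)={3,4,6,7,8,9} D(Y)={3,4,6,7,8,9}: Z {3,4,5,7,9}->{3,4,5}; X {3,4,6,7,8,9}->{3,4,6}; Y {3,4,6,7,8,9}->{6,7,8,9}
Constraint 2 (U < Z) on D(U)={4,6,7,8} D(Z)={3,4,5}: U {4,6,7,8}->{4}; Z {3,4,5}->{5}
Constraint 3 (U < X) on D(U)={4} D(X)={3,4,6}: X {3,4,6}->{6}
So after constraint 3: D(U)={4}, size = 1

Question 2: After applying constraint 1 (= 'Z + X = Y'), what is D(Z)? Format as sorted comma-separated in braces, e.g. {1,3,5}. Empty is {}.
Constraint 1 (Z + X = Y) on D(Z)={3,4,5,7,9} D(X)={3,4,6,7,8,9} D(Y)={3,4,6,7,8,9}: Z {3,4,5,7,9}->{3,4,5}; X {3,4,6,7,8,9}->{3,4,6}; Y {3,4,6,7,8,9}->{6,7,8,9}
So after constraint 1: D(Z) = {3,4,5}

Answer: {3,4,5}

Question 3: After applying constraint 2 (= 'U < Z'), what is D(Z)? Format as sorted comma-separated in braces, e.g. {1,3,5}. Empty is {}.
Answer: {5}

Derivation:
Constraint 1 (Z + X = Y) on D(Z)={3,4,5,7,9} D(X)={3,4,6,7,8,9} D(Y)={3,4,6,7,8,9}: Z {3,4,5,7,9}->{3,4,5}; X {3,4,6,7,8,9}->{3,4,6}; Y {3,4,6,7,8,9}->{6,7,8,9}
Constraint 2 (U < Z) on D(U)={4,6,7,8} D(Z)={3,4,5}: U {4,6,7,8}->{4}; Z {3,4,5}->{5}
So after constraint 2: D(Z) = {5}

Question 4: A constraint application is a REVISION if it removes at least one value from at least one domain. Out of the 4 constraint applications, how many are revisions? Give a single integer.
Answer: 3

Derivation:
Constraint 1 (Z + X = Y) on D(Z)={3,4,5,7,9} D(X)={3,4,6,7,8,9} D(Y)={3,4,6,7,8,9}: Z {3,4,5,7,9}->{3,4,5}; X {3,4,6,7,8,9}->{3,4,6}; Y {3,4,6,7,8,9}->{6,7,8,9} => REVISION
Constraint 2 (U < Z) on D(U)={4,6,7,8} D(Z)={3,4,5}: U {4,6,7,8}->{4}; Z {3,4,5}->{5} => REVISION
Constraint 3 (U < X) on D(U)={4} D(X)={3,4,6}: X {3,4,6}->{6} => REVISION
Constraint 4 (Z < X) on D(Z)={5} D(X)={6}: no change => not a revision
Total revisions = 3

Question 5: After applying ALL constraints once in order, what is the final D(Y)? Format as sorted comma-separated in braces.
Constraint 1 (Z + X = Y) on D(Z)={3,4,5,7,9} D(X)={3,4,6,7,8,9} D(Y)={3,4,6,7,8,9}: Z {3,4,5,7,9}->{3,4,5}; X {3,4,6,7,8,9}->{3,4,6}; Y {3,4,6,7,8,9}->{6,7,8,9}
Constraint 2 (U < Z) on D(U)={4,6,7,8} D(Z)={3,4,5}: U {4,6,7,8}->{4}; Z {3,4,5}->{5}
Constraint 3 (U < X) on D(U)={4} D(X)={3,4,6}: X {3,4,6}->{6}
Constraint 4 (Z < X) on D(Z)={5} D(X)={6}: no change
So after all 4 constraints: D(Y) = {6,7,8,9}

Answer: {6,7,8,9}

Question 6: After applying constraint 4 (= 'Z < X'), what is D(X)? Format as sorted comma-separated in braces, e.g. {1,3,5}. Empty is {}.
Constraint 1 (Z + X = Y) on D(Z)={3,4,5,7,9} D(X)={3,4,6,7,8,9} D(Y)={3,4,6,7,8,9}: Z {3,4,5,7,9}->{3,4,5}; X {3,4,6,7,8,9}->{3,4,6}; Y {3,4,6,7,8,9}->{6,7,8,9}
Constraint 2 (U < Z) on D(U)={4,6,7,8} D(Z)={3,4,5}: U {4,6,7,8}->{4}; Z {3,4,5}->{5}
Constraint 3 (U < X) on D(U)={4} D(X)={3,4,6}: X {3,4,6}->{6}
Constraint 4 (Z < X) on D(Z)={5} D(X)={6}: no change
So after constraint 4: D(X) = {6}

Answer: {6}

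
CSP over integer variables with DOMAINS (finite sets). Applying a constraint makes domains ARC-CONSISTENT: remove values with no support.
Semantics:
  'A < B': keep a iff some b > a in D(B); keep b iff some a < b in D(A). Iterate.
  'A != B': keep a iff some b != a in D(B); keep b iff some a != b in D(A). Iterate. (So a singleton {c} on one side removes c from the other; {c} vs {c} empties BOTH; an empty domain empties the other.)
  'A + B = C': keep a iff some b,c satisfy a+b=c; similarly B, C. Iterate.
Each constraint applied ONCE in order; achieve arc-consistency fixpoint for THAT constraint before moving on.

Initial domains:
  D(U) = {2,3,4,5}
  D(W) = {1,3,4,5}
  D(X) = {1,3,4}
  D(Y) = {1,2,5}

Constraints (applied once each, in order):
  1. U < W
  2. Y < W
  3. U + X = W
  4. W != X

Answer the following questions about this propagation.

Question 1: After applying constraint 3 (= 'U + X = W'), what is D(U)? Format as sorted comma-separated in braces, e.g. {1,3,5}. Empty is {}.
Answer: {2,3,4}

Derivation:
Constraint 1 (U < W) on D(U)={2,3,4,5} D(W)={1,3,4,5}: U {2,3,4,5}->{2,3,4}; W {1,3,4,5}->{3,4,5}
Constraint 2 (Y < W) on D(Y)={1,2,5} D(W)={3,4,5}: Y {1,2,5}->{1,2}
Constraint 3 (U + X = W) on D(U)={2,3,4} D(X)={1,3,4} D(W)={3,4,5}: X {1,3,4}->{1,3}
So after constraint 3: D(U) = {2,3,4}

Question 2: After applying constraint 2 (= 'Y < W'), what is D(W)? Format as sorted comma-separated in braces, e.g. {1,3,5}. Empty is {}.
Constraint 1 (U < W) on D(U)={2,3,4,5} D(W)={1,3,4,5}: U {2,3,4,5}->{2,3,4}; W {1,3,4,5}->{3,4,5}
Constraint 2 (Y < W) on D(Y)={1,2,5} D(W)={3,4,5}: Y {1,2,5}->{1,2}
So after constraint 2: D(W) = {3,4,5}

Answer: {3,4,5}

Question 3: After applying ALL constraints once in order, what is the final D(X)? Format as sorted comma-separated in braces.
Answer: {1,3}

Derivation:
Constraint 1 (U < W) on D(U)={2,3,4,5} D(W)={1,3,4,5}: U {2,3,4,5}->{2,3,4}; W {1,3,4,5}->{3,4,5}
Constraint 2 (Y < W) on D(Y)={1,2,5} D(W)={3,4,5}: Y {1,2,5}->{1,2}
Constraint 3 (U + X = W) on D(U)={2,3,4} D(X)={1,3,4} D(W)={3,4,5}: X {1,3,4}->{1,3}
Constraint 4 (W != X) on D(W)={3,4,5} D(X)={1,3}: no change
So after all 4 constraints: D(X) = {1,3}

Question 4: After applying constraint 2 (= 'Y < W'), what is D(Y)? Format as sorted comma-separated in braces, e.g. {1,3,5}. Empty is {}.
Constraint 1 (U < W) on D(U)={2,3,4,5} D(W)={1,3,4,5}: U {2,3,4,5}->{2,3,4}; W {1,3,4,5}->{3,4,5}
Constraint 2 (Y < W) on D(Y)={1,2,5} D(W)={3,4,5}: Y {1,2,5}->{1,2}
So after constraint 2: D(Y) = {1,2}

Answer: {1,2}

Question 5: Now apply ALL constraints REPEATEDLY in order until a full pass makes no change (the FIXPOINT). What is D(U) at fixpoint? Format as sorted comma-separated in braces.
pass 0 (initial): D(U)={2,3,4,5}
pass 1: U {2,3,4,5}->{2,3,4}; W {1,3,4,5}->{3,4,5}; X {1,3,4}->{1,3}; Y {1,2,5}->{1,2}
pass 2: no change
Fixpoint after 2 passes: D(U) = {2,3,4}

Answer: {2,3,4}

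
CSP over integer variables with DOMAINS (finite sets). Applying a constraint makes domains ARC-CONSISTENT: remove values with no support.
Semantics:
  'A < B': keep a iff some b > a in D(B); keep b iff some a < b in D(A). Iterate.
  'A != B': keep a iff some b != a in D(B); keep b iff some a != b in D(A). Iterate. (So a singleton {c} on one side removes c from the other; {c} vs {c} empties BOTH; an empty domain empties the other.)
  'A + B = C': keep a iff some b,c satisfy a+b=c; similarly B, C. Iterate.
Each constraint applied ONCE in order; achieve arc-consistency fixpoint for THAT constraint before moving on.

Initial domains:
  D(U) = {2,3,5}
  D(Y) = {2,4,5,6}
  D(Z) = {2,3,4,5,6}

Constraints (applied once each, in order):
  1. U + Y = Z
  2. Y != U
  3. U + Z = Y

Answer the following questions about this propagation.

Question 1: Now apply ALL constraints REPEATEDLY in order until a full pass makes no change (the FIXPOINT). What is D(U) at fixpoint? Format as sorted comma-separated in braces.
Answer: {}

Derivation:
pass 0 (initial): D(U)={2,3,5}
pass 1: U {2,3,5}->{}; Y {2,4,5,6}->{}; Z {2,3,4,5,6}->{}
pass 2: no change
Fixpoint after 2 passes: D(U) = {}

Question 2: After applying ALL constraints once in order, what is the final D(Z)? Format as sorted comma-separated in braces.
Answer: {}

Derivation:
Constraint 1 (U + Y = Z) on D(U)={2,3,5} D(Y)={2,4,5,6} D(Z)={2,3,4,5,6}: U {2,3,5}->{2,3}; Y {2,4,5,6}->{2,4}; Z {2,3,4,5,6}->{4,5,6}
Constraint 2 (Y != U) on D(Y)={2,4} D(U)={2,3}: no change
Constraint 3 (U + Z = Y) on D(U)={2,3} D(Z)={4,5,6} D(Y)={2,4}: U {2,3}->{}; Z {4,5,6}->{}; Y {2,4}->{}
So after all 3 constraints: D(Z) = {}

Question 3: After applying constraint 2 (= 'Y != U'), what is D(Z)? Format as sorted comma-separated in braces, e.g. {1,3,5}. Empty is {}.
Answer: {4,5,6}

Derivation:
Constraint 1 (U + Y = Z) on D(U)={2,3,5} D(Y)={2,4,5,6} D(Z)={2,3,4,5,6}: U {2,3,5}->{2,3}; Y {2,4,5,6}->{2,4}; Z {2,3,4,5,6}->{4,5,6}
Constraint 2 (Y != U) on D(Y)={2,4} D(U)={2,3}: no change
So after constraint 2: D(Z) = {4,5,6}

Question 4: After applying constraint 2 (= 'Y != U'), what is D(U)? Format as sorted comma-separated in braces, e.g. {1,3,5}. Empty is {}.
Answer: {2,3}

Derivation:
Constraint 1 (U + Y = Z) on D(U)={2,3,5} D(Y)={2,4,5,6} D(Z)={2,3,4,5,6}: U {2,3,5}->{2,3}; Y {2,4,5,6}->{2,4}; Z {2,3,4,5,6}->{4,5,6}
Constraint 2 (Y != U) on D(Y)={2,4} D(U)={2,3}: no change
So after constraint 2: D(U) = {2,3}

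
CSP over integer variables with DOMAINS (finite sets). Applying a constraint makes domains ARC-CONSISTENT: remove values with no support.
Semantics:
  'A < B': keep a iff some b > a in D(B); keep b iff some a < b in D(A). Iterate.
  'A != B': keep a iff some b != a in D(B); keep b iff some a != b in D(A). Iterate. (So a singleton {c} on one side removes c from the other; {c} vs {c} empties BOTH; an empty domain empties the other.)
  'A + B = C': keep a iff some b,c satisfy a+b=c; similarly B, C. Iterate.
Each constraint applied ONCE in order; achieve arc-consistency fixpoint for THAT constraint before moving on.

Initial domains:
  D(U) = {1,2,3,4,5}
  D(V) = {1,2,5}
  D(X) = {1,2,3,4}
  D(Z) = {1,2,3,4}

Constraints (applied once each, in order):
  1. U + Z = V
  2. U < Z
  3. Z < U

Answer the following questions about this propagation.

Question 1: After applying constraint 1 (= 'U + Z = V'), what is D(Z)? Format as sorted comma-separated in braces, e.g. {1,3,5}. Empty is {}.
Answer: {1,2,3,4}

Derivation:
Constraint 1 (U + Z = V) on D(U)={1,2,3,4,5} D(Z)={1,2,3,4} D(V)={1,2,5}: U {1,2,3,4,5}->{1,2,3,4}; V {1,2,5}->{2,5}
So after constraint 1: D(Z) = {1,2,3,4}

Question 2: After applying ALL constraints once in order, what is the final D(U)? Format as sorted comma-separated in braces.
Constraint 1 (U + Z = V) on D(U)={1,2,3,4,5} D(Z)={1,2,3,4} D(V)={1,2,5}: U {1,2,3,4,5}->{1,2,3,4}; V {1,2,5}->{2,5}
Constraint 2 (U < Z) on D(U)={1,2,3,4} D(Z)={1,2,3,4}: U {1,2,3,4}->{1,2,3}; Z {1,2,3,4}->{2,3,4}
Constraint 3 (Z < U) on D(Z)={2,3,4} D(U)={1,2,3}: Z {2,3,4}->{2}; U {1,2,3}->{3}
So after all 3 constraints: D(U) = {3}

Answer: {3}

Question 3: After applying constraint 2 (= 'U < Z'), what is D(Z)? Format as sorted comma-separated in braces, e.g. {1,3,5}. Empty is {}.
Constraint 1 (U + Z = V) on D(U)={1,2,3,4,5} D(Z)={1,2,3,4} D(V)={1,2,5}: U {1,2,3,4,5}->{1,2,3,4}; V {1,2,5}->{2,5}
Constraint 2 (U < Z) on D(U)={1,2,3,4} D(Z)={1,2,3,4}: U {1,2,3,4}->{1,2,3}; Z {1,2,3,4}->{2,3,4}
So after constraint 2: D(Z) = {2,3,4}

Answer: {2,3,4}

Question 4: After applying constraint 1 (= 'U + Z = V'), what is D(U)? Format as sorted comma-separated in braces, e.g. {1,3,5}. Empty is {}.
Answer: {1,2,3,4}

Derivation:
Constraint 1 (U + Z = V) on D(U)={1,2,3,4,5} D(Z)={1,2,3,4} D(V)={1,2,5}: U {1,2,3,4,5}->{1,2,3,4}; V {1,2,5}->{2,5}
So after constraint 1: D(U) = {1,2,3,4}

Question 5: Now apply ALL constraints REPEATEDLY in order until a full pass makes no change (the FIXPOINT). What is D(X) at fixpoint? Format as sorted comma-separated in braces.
Answer: {1,2,3,4}

Derivation:
pass 0 (initial): D(X)={1,2,3,4}
pass 1: U {1,2,3,4,5}->{3}; V {1,2,5}->{2,5}; Z {1,2,3,4}->{2}
pass 2: U {3}->{}; V {2,5}->{5}; Z {2}->{}
pass 3: V {5}->{}
pass 4: no change
Fixpoint after 4 passes: D(X) = {1,2,3,4}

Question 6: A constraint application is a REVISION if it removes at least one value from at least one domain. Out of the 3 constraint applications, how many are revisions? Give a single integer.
Constraint 1 (U + Z = V) on D(U)={1,2,3,4,5} D(Z)={1,2,3,4} D(V)={1,2,5}: U {1,2,3,4,5}->{1,2,3,4}; V {1,2,5}->{2,5} => REVISION
Constraint 2 (U < Z) on D(U)={1,2,3,4} D(Z)={1,2,3,4}: U {1,2,3,4}->{1,2,3}; Z {1,2,3,4}->{2,3,4} => REVISION
Constraint 3 (Z < U) on D(Z)={2,3,4} D(U)={1,2,3}: Z {2,3,4}->{2}; U {1,2,3}->{3} => REVISION
Total revisions = 3

Answer: 3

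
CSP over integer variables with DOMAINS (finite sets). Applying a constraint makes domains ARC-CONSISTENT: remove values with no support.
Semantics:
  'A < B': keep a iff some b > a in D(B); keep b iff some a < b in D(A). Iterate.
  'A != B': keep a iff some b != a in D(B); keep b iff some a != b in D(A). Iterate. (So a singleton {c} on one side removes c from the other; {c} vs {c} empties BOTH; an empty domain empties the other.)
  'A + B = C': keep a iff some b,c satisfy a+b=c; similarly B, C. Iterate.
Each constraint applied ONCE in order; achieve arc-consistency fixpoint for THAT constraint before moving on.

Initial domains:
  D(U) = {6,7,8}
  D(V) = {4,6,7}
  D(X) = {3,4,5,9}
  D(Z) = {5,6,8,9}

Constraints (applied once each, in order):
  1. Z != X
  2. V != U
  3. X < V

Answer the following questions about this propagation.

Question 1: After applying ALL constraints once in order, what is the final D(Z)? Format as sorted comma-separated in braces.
Constraint 1 (Z != X) on D(Z)={5,6,8,9} D(X)={3,4,5,9}: no change
Constraint 2 (V != U) on D(V)={4,6,7} D(U)={6,7,8}: no change
Constraint 3 (X < V) on D(X)={3,4,5,9} D(V)={4,6,7}: X {3,4,5,9}->{3,4,5}
So after all 3 constraints: D(Z) = {5,6,8,9}

Answer: {5,6,8,9}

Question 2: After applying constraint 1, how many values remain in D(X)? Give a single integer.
Answer: 4

Derivation:
Constraint 1 (Z != X) on D(Z)={5,6,8,9} D(X)={3,4,5,9}: no change
So after constraint 1: D(X)={3,4,5,9}, size = 4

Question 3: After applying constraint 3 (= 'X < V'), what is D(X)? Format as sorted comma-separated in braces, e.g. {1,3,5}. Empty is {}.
Answer: {3,4,5}

Derivation:
Constraint 1 (Z != X) on D(Z)={5,6,8,9} D(X)={3,4,5,9}: no change
Constraint 2 (V != U) on D(V)={4,6,7} D(U)={6,7,8}: no change
Constraint 3 (X < V) on D(X)={3,4,5,9} D(V)={4,6,7}: X {3,4,5,9}->{3,4,5}
So after constraint 3: D(X) = {3,4,5}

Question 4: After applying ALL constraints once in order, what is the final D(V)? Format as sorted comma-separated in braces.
Constraint 1 (Z != X) on D(Z)={5,6,8,9} D(X)={3,4,5,9}: no change
Constraint 2 (V != U) on D(V)={4,6,7} D(U)={6,7,8}: no change
Constraint 3 (X < V) on D(X)={3,4,5,9} D(V)={4,6,7}: X {3,4,5,9}->{3,4,5}
So after all 3 constraints: D(V) = {4,6,7}

Answer: {4,6,7}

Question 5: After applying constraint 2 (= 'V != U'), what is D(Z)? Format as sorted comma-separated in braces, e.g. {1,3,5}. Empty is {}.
Answer: {5,6,8,9}

Derivation:
Constraint 1 (Z != X) on D(Z)={5,6,8,9} D(X)={3,4,5,9}: no change
Constraint 2 (V != U) on D(V)={4,6,7} D(U)={6,7,8}: no change
So after constraint 2: D(Z) = {5,6,8,9}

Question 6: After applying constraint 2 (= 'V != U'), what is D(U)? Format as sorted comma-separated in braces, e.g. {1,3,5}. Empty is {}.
Constraint 1 (Z != X) on D(Z)={5,6,8,9} D(X)={3,4,5,9}: no change
Constraint 2 (V != U) on D(V)={4,6,7} D(U)={6,7,8}: no change
So after constraint 2: D(U) = {6,7,8}

Answer: {6,7,8}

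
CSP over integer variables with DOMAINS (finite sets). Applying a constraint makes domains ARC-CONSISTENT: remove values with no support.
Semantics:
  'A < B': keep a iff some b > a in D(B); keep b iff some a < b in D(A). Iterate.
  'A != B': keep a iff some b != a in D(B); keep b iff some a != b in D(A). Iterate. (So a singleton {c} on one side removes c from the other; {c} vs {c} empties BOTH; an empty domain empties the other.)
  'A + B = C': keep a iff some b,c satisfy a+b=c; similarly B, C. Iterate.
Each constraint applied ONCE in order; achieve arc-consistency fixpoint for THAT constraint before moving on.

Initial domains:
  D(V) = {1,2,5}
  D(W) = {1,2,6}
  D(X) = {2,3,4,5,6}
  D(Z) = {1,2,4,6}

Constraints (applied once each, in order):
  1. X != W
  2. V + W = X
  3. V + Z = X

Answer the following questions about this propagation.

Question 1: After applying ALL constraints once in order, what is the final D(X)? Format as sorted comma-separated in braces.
Constraint 1 (X != W) on D(X)={2,3,4,5,6} D(W)={1,2,6}: no change
Constraint 2 (V + W = X) on D(V)={1,2,5} D(W)={1,2,6} D(X)={2,3,4,5,6}: W {1,2,6}->{1,2}; X {2,3,4,5,6}->{2,3,4,6}
Constraint 3 (V + Z = X) on D(V)={1,2,5} D(Z)={1,2,4,6} D(X)={2,3,4,6}: Z {1,2,4,6}->{1,2,4}
So after all 3 constraints: D(X) = {2,3,4,6}

Answer: {2,3,4,6}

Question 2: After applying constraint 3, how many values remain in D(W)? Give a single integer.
Answer: 2

Derivation:
Constraint 1 (X != W) on D(X)={2,3,4,5,6} D(W)={1,2,6}: no change
Constraint 2 (V + W = X) on D(V)={1,2,5} D(W)={1,2,6} D(X)={2,3,4,5,6}: W {1,2,6}->{1,2}; X {2,3,4,5,6}->{2,3,4,6}
Constraint 3 (V + Z = X) on D(V)={1,2,5} D(Z)={1,2,4,6} D(X)={2,3,4,6}: Z {1,2,4,6}->{1,2,4}
So after constraint 3: D(W)={1,2}, size = 2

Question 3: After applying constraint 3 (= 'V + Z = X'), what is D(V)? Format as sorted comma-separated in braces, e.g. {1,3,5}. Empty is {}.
Constraint 1 (X != W) on D(X)={2,3,4,5,6} D(W)={1,2,6}: no change
Constraint 2 (V + W = X) on D(V)={1,2,5} D(W)={1,2,6} D(X)={2,3,4,5,6}: W {1,2,6}->{1,2}; X {2,3,4,5,6}->{2,3,4,6}
Constraint 3 (V + Z = X) on D(V)={1,2,5} D(Z)={1,2,4,6} D(X)={2,3,4,6}: Z {1,2,4,6}->{1,2,4}
So after constraint 3: D(V) = {1,2,5}

Answer: {1,2,5}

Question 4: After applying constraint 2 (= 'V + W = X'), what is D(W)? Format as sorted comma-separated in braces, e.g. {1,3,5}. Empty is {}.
Answer: {1,2}

Derivation:
Constraint 1 (X != W) on D(X)={2,3,4,5,6} D(W)={1,2,6}: no change
Constraint 2 (V + W = X) on D(V)={1,2,5} D(W)={1,2,6} D(X)={2,3,4,5,6}: W {1,2,6}->{1,2}; X {2,3,4,5,6}->{2,3,4,6}
So after constraint 2: D(W) = {1,2}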